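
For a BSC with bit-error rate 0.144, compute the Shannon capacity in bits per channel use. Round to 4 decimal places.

Binary symmetric channel: C = 1 − h₂(ε) where h₂ is the binary entropy function.
h₂(0.144) = −0.144·log₂0.144 − 0.856·log₂0.856 = 0.5946.
C = 1 − 0.5946 = 0.4054 bits per channel use.

0.4054 bits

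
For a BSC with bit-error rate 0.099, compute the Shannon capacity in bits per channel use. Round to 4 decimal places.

0.5342 bits

Binary symmetric channel: C = 1 − h₂(ε) where h₂ is the binary entropy function.
h₂(0.099) = −0.099·log₂0.099 − 0.901·log₂0.901 = 0.4658.
C = 1 − 0.4658 = 0.5342 bits per channel use.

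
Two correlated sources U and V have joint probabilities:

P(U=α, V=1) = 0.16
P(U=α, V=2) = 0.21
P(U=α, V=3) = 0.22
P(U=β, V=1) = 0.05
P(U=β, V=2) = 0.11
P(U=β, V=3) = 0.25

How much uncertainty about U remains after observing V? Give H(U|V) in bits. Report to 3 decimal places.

0.932 bits

Chain rule: H(U|V) = H(U,V) − H(V).
Marginals: p(U) = (0.5900, 0.4100), p(V) = (0.2100, 0.3200, 0.4700).
H(U,V) = 2.4428 bits; H(V) = 1.5108 bits.
H(U|V) = 2.4428 − 1.5108 = 0.932 bits.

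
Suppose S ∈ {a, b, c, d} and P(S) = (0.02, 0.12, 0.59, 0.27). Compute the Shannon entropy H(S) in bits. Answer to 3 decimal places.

1.439 bits

H(S) = −Σ p·log₂ p.
  −(0.02)·log₂(0.02) = 0.1129
  −(0.12)·log₂(0.12) = 0.3671
  −(0.59)·log₂(0.59) = 0.4491
  −(0.27)·log₂(0.27) = 0.5100
Sum: 0.1129 + 0.3671 + 0.4491 + 0.5100 = 1.439 bits.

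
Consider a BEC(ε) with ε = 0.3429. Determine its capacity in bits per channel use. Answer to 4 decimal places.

0.6571 bits

Binary erasure channel: capacity C = 1 − ε.
C = 1 − 0.3429 = 0.6571 bits per channel use.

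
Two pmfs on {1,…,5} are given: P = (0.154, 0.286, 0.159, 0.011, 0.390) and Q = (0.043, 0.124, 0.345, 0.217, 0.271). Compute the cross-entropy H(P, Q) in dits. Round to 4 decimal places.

H(P,Q) = −Σ p·log₁₀ q.
  −0.154·log₁₀(0.043) = 0.21045
  −0.286·log₁₀(0.124) = 0.25928
  −0.159·log₁₀(0.345) = 0.07349
  −0.011·log₁₀(0.217) = 0.00730
  −0.390·log₁₀(0.271) = 0.22114
H(P,Q) = 0.7717 dits.

0.7717 dits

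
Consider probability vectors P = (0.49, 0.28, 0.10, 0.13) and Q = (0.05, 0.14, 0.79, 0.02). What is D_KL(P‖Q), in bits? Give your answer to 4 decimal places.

D(P‖Q) = Σ p·log₂(p/q).
  0.49·log₂(0.49/0.05) = 1.61346
  0.28·log₂(0.28/0.14) = 0.28000
  0.10·log₂(0.10/0.79) = -0.29819
  0.13·log₂(0.13/0.02) = 0.35106
D(P‖Q) = 1.9463 bits.

1.9463 bits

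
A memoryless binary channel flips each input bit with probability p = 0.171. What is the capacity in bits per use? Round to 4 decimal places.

Binary symmetric channel: C = 1 − h₂(ε) where h₂ is the binary entropy function.
h₂(0.171) = −0.171·log₂0.171 − 0.829·log₂0.829 = 0.6600.
C = 1 − 0.6600 = 0.3400 bits per channel use.

0.3400 bits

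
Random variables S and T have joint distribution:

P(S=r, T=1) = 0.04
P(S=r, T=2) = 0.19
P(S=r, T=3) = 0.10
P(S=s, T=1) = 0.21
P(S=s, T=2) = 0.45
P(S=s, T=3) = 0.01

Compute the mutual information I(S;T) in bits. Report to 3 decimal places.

0.146 bits

Marginals: p(S) = (0.3300, 0.6700), p(T) = (0.2500, 0.6400, 0.1100).
I(S;T) = Σ p(x,y)·log₂[p(x,y)/(p(x)p(y))].
  (r,1): 0.04·log₂(0.4848) = -0.0418
  (r,2): 0.19·log₂(0.8996) = -0.0290
  (r,3): 0.10·log₂(2.7548) = 0.1462
  (s,1): 0.21·log₂(1.2537) = 0.0685
  (s,2): 0.45·log₂(1.0494) = 0.0313
  (s,3): 0.01·log₂(0.1357) = -0.0288
Sum = 0.146 bits.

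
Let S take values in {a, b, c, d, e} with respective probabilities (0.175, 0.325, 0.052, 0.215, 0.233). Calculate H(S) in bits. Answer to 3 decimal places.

2.155 bits

H(S) = −Σ p·log₂ p.
  −(0.175)·log₂(0.175) = 0.4401
  −(0.325)·log₂(0.325) = 0.5270
  −(0.052)·log₂(0.052) = 0.2218
  −(0.215)·log₂(0.215) = 0.4768
  −(0.233)·log₂(0.233) = 0.4897
Sum: 0.4401 + 0.5270 + 0.2218 + 0.4768 + 0.4897 = 2.155 bits.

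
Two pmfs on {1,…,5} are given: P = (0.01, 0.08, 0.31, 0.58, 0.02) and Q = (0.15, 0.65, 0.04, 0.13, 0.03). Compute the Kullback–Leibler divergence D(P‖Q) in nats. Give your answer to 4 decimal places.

1.2994 nats

D(P‖Q) = Σ p·ln(p/q).
  0.01·ln(0.01/0.15) = -0.02708
  0.08·ln(0.08/0.65) = -0.16760
  0.31·ln(0.31/0.04) = 0.63478
  0.58·ln(0.58/0.13) = 0.86739
  0.02·ln(0.02/0.03) = -0.00811
D(P‖Q) = 1.2994 nats.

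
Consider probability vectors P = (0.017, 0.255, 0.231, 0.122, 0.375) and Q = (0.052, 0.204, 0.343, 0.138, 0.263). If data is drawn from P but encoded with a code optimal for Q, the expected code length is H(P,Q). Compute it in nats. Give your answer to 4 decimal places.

1.4453 nats

H(P,Q) = −Σ p·ln q.
  −0.017·ln(0.052) = 0.05026
  −0.255·ln(0.204) = 0.40536
  −0.231·ln(0.343) = 0.24718
  −0.122·ln(0.138) = 0.24162
  −0.375·ln(0.263) = 0.50085
H(P,Q) = 1.4453 nats.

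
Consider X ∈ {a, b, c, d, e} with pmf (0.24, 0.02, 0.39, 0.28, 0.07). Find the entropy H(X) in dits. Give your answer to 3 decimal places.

0.578 dits

H(X) = −Σ p·log₁₀ p.
  −(0.24)·log₁₀(0.24) = 0.1487
  −(0.02)·log₁₀(0.02) = 0.0340
  −(0.39)·log₁₀(0.39) = 0.1595
  −(0.28)·log₁₀(0.28) = 0.1548
  −(0.07)·log₁₀(0.07) = 0.0808
Sum: 0.1487 + 0.0340 + 0.1595 + 0.1548 + 0.0808 = 0.578 dits.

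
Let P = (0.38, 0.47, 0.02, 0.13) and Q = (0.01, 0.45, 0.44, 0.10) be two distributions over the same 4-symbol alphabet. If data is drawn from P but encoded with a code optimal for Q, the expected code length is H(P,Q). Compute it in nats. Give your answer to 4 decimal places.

2.4410 nats

H(P,Q) = −Σ p·ln q.
  −0.38·ln(0.01) = 1.74996
  −0.47·ln(0.45) = 0.37530
  −0.02·ln(0.44) = 0.01642
  −0.13·ln(0.10) = 0.29934
H(P,Q) = 2.4410 nats.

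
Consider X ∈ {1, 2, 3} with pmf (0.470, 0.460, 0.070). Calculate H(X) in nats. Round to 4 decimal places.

H(X) = −Σ p·ln p.
  −(0.470)·ln(0.470) = 0.35486
  −(0.460)·ln(0.460) = 0.35720
  −(0.070)·ln(0.070) = 0.18615
Sum: 0.35486 + 0.35720 + 0.18615 = 0.8982 nats.

0.8982 nats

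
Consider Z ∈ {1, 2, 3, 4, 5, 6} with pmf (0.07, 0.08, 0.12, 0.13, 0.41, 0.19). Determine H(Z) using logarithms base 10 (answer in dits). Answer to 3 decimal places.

0.690 dits

H(Z) = −Σ p·log₁₀ p.
  −(0.07)·log₁₀(0.07) = 0.0808
  −(0.08)·log₁₀(0.08) = 0.0878
  −(0.12)·log₁₀(0.12) = 0.1105
  −(0.13)·log₁₀(0.13) = 0.1152
  −(0.41)·log₁₀(0.41) = 0.1588
  −(0.19)·log₁₀(0.19) = 0.1370
Sum: 0.0808 + 0.0878 + 0.1105 + 0.1152 + 0.1588 + 0.1370 = 0.690 dits.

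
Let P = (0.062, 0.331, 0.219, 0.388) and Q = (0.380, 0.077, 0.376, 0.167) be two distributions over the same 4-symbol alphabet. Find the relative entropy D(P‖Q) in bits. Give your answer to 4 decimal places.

0.8353 bits

D(P‖Q) = Σ p·log₂(p/q).
  0.062·log₂(0.062/0.380) = -0.16217
  0.331·log₂(0.331/0.077) = 0.69639
  0.219·log₂(0.219/0.376) = -0.17078
  0.388·log₂(0.388/0.167) = 0.47189
D(P‖Q) = 0.8353 bits.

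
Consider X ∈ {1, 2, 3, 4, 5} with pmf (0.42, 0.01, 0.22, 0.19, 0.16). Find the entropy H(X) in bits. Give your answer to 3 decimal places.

H(X) = −Σ p·log₂ p.
  −(0.42)·log₂(0.42) = 0.5256
  −(0.01)·log₂(0.01) = 0.0664
  −(0.22)·log₂(0.22) = 0.4806
  −(0.19)·log₂(0.19) = 0.4552
  −(0.16)·log₂(0.16) = 0.4230
Sum: 0.5256 + 0.0664 + 0.4806 + 0.4552 + 0.4230 = 1.951 bits.

1.951 bits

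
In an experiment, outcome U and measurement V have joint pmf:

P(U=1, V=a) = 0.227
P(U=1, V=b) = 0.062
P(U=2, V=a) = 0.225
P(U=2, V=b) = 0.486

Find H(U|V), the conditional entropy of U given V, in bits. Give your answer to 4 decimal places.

Chain rule: H(U|V) = H(U,V) − H(V).
Marginals: p(U) = (0.2890, 0.7110), p(V) = (0.4520, 0.5480).
H(U,V) = 1.7244 bits; H(V) = 0.9933 bits.
H(U|V) = 1.7244 − 0.9933 = 0.7311 bits.

0.7311 bits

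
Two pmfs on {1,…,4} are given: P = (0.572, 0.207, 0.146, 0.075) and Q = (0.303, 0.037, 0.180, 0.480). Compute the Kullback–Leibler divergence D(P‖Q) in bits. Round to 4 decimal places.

0.7936 bits

D(P‖Q) = Σ p·log₂(p/q).
  0.572·log₂(0.572/0.303) = 0.52435
  0.207·log₂(0.207/0.037) = 0.51419
  0.146·log₂(0.146/0.180) = -0.04410
  0.075·log₂(0.075/0.480) = -0.20086
D(P‖Q) = 0.7936 bits.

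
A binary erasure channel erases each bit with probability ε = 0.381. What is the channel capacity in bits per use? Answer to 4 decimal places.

0.6190 bits

Binary erasure channel: capacity C = 1 − ε.
C = 1 − 0.381 = 0.6190 bits per channel use.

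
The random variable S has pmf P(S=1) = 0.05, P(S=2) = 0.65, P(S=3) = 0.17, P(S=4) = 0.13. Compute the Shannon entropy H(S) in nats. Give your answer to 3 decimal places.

H(S) = −Σ p·ln p.
  −(0.05)·ln(0.05) = 0.1498
  −(0.65)·ln(0.65) = 0.2800
  −(0.17)·ln(0.17) = 0.3012
  −(0.13)·ln(0.13) = 0.2652
Sum: 0.1498 + 0.2800 + 0.3012 + 0.2652 = 0.996 nats.

0.996 nats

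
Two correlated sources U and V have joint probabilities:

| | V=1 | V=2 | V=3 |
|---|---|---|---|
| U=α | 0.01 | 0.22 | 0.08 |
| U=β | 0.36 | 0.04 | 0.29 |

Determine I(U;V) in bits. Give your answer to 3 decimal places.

0.387 bits

Marginals: p(U) = (0.3100, 0.6900), p(V) = (0.3700, 0.2600, 0.3700).
I(U;V) = Σ p(x,y)·log₂[p(x,y)/(p(x)p(y))].
  (α,1): 0.01·log₂(0.0872) = -0.0352
  (α,2): 0.22·log₂(2.7295) = 0.3187
  (α,3): 0.08·log₂(0.6975) = -0.0416
  (β,1): 0.36·log₂(1.4101) = 0.1785
  (β,2): 0.04·log₂(0.2230) = -0.0866
  (β,3): 0.29·log₂(1.1359) = 0.0533
Sum = 0.387 bits.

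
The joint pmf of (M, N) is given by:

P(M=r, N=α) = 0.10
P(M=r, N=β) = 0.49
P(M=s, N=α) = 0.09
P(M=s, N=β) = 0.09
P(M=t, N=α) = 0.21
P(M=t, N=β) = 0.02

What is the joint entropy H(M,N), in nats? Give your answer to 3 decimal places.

H(M,N) = −Σ p(x,y)·ln p(x,y) over all 6 cells.
  cell (r,α): −0.10·ln0.10 = 0.2303
  cell (r,β): −0.49·ln0.49 = 0.3495
  cell (s,α): −0.09·ln0.09 = 0.2167
  cell (s,β): −0.09·ln0.09 = 0.2167
  cell (t,α): −0.21·ln0.21 = 0.3277
  cell (t,β): −0.02·ln0.02 = 0.0782
Sum = 1.419 nats.

1.419 nats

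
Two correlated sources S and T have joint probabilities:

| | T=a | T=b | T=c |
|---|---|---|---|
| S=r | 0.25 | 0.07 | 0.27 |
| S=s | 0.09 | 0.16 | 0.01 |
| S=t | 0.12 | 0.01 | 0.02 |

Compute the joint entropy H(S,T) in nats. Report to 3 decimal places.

1.821 nats

H(S,T) = −Σ p(x,y)·ln p(x,y) over all 9 cells.
  cell (r,a): −0.25·ln0.25 = 0.3466
  cell (r,b): −0.07·ln0.07 = 0.1861
  cell (r,c): −0.27·ln0.27 = 0.3535
  cell (s,a): −0.09·ln0.09 = 0.2167
  cell (s,b): −0.16·ln0.16 = 0.2932
  cell (s,c): −0.01·ln0.01 = 0.0461
  cell (t,a): −0.12·ln0.12 = 0.2544
  cell (t,b): −0.01·ln0.01 = 0.0461
  cell (t,c): −0.02·ln0.02 = 0.0782
Sum = 1.821 nats.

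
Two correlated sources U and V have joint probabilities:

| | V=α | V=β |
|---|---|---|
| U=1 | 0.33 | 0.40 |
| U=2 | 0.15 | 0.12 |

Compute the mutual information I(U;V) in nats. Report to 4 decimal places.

0.0042 nats

Marginals: p(U) = (0.7300, 0.2700), p(V) = (0.4800, 0.5200).
I(U;V) = Σ p(x,y)·ln[p(x,y)/(p(x)p(y))].
  (1,α): 0.33·ln(0.9418) = -0.01979
  (1,β): 0.40·ln(1.0537) = 0.02094
  (2,α): 0.15·ln(1.1574) = 0.02193
  (2,β): 0.12·ln(0.8547) = -0.01884
Sum = 0.0042 nats.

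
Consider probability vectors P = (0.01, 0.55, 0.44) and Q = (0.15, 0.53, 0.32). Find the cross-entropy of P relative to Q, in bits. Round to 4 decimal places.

1.2544 bits

H(P,Q) = −Σ p·log₂ q.
  −0.01·log₂(0.15) = 0.02737
  −0.55·log₂(0.53) = 0.50376
  −0.44·log₂(0.32) = 0.72330
H(P,Q) = 1.2544 bits.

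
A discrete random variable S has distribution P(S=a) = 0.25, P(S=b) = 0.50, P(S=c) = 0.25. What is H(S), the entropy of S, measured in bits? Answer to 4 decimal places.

1.5000 bits

H(S) = −Σ p·log₂ p.
  −(0.25)·log₂(0.25) = 0.50000
  −(0.50)·log₂(0.50) = 0.50000
  −(0.25)·log₂(0.25) = 0.50000
Sum: 0.50000 + 0.50000 + 0.50000 = 1.5000 bits.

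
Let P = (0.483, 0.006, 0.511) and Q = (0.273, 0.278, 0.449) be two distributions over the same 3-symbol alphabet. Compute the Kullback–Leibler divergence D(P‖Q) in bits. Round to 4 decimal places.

0.4597 bits

D(P‖Q) = Σ p·log₂(p/q).
  0.483·log₂(0.483/0.273) = 0.39757
  0.006·log₂(0.006/0.278) = -0.03320
  0.511·log₂(0.511/0.449) = 0.09536
D(P‖Q) = 0.4597 bits.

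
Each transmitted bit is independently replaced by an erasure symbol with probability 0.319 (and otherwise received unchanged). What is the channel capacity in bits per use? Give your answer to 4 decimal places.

Binary erasure channel: capacity C = 1 − ε.
C = 1 − 0.319 = 0.6810 bits per channel use.

0.6810 bits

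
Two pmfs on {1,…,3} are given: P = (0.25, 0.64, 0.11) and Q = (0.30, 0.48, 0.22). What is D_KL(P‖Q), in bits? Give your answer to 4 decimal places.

0.0899 bits

D(P‖Q) = Σ p·log₂(p/q).
  0.25·log₂(0.25/0.30) = -0.06576
  0.64·log₂(0.64/0.48) = 0.26562
  0.11·log₂(0.11/0.22) = -0.11000
D(P‖Q) = 0.0899 bits.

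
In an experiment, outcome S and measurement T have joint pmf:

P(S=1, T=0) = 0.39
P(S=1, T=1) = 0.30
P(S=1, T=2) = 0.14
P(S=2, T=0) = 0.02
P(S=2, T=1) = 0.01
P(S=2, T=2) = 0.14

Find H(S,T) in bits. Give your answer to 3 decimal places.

H(S,T) = −Σ p(x,y)·log₂ p(x,y) over all 6 cells.
  cell (1,0): −0.39·log₂0.39 = 0.5298
  cell (1,1): −0.30·log₂0.30 = 0.5211
  cell (1,2): −0.14·log₂0.14 = 0.3971
  cell (2,0): −0.02·log₂0.02 = 0.1129
  cell (2,1): −0.01·log₂0.01 = 0.0664
  cell (2,2): −0.14·log₂0.14 = 0.3971
Sum = 2.024 bits.

2.024 bits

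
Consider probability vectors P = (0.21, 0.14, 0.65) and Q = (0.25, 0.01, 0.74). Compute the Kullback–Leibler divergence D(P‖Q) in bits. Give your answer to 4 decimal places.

0.3586 bits

D(P‖Q) = Σ p·log₂(p/q).
  0.21·log₂(0.21/0.25) = -0.05282
  0.14·log₂(0.14/0.01) = 0.53303
  0.65·log₂(0.65/0.74) = -0.12161
D(P‖Q) = 0.3586 bits.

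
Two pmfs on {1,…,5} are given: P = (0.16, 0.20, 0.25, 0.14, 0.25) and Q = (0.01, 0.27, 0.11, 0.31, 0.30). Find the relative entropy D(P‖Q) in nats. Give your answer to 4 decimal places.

D(P‖Q) = Σ p·ln(p/q).
  0.16·ln(0.16/0.01) = 0.44361
  0.20·ln(0.20/0.27) = -0.06002
  0.25·ln(0.25/0.11) = 0.20525
  0.14·ln(0.14/0.31) = -0.11129
  0.25·ln(0.25/0.30) = -0.04558
D(P‖Q) = 0.4320 nats.

0.4320 nats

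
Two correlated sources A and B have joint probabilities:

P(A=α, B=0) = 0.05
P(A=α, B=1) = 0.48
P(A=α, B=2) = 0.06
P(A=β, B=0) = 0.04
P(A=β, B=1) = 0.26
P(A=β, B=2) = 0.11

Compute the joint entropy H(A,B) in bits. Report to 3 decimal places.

2.009 bits

H(A,B) = −Σ p(x,y)·log₂ p(x,y) over all 6 cells.
  cell (α,0): −0.05·log₂0.05 = 0.2161
  cell (α,1): −0.48·log₂0.48 = 0.5083
  cell (α,2): −0.06·log₂0.06 = 0.2435
  cell (β,0): −0.04·log₂0.04 = 0.1858
  cell (β,1): −0.26·log₂0.26 = 0.5053
  cell (β,2): −0.11·log₂0.11 = 0.3503
Sum = 2.009 bits.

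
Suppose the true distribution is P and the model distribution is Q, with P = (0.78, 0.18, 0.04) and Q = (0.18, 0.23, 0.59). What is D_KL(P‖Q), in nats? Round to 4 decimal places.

D(P‖Q) = Σ p·ln(p/q).
  0.78·ln(0.78/0.18) = 1.14374
  0.18·ln(0.18/0.23) = -0.04412
  0.04·ln(0.04/0.59) = -0.10765
D(P‖Q) = 0.9920 nats.

0.9920 nats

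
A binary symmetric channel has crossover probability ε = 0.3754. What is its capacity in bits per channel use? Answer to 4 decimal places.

Binary symmetric channel: C = 1 − h₂(ε) where h₂ is the binary entropy function.
h₂(0.3754) = −0.3754·log₂0.3754 − 0.6246·log₂0.6246 = 0.9547.
C = 1 − 0.9547 = 0.0453 bits per channel use.

0.0453 bits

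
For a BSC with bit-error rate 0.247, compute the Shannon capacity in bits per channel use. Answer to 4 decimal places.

Binary symmetric channel: C = 1 − h₂(ε) where h₂ is the binary entropy function.
h₂(0.247) = −0.247·log₂0.247 − 0.753·log₂0.753 = 0.8065.
C = 1 − 0.8065 = 0.1935 bits per channel use.

0.1935 bits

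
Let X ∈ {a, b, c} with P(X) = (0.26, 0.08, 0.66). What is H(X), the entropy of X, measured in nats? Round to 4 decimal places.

H(X) = −Σ p·ln p.
  −(0.26)·ln(0.26) = 0.35024
  −(0.08)·ln(0.08) = 0.20206
  −(0.66)·ln(0.66) = 0.27424
Sum: 0.35024 + 0.20206 + 0.27424 = 0.8265 nats.

0.8265 nats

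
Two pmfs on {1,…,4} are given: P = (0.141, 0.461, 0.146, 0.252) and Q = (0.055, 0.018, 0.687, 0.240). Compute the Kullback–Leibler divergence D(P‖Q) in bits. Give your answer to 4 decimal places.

2.0399 bits

D(P‖Q) = Σ p·log₂(p/q).
  0.141·log₂(0.141/0.055) = 0.19151
  0.461·log₂(0.461/0.018) = 2.15688
  0.146·log₂(0.146/0.687) = -0.32621
  0.252·log₂(0.252/0.240) = 0.01774
D(P‖Q) = 2.0399 bits.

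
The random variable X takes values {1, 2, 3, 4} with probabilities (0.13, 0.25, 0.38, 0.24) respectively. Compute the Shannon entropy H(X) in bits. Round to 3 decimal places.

1.907 bits

H(X) = −Σ p·log₂ p.
  −(0.13)·log₂(0.13) = 0.3826
  −(0.25)·log₂(0.25) = 0.5000
  −(0.38)·log₂(0.38) = 0.5305
  −(0.24)·log₂(0.24) = 0.4941
Sum: 0.3826 + 0.5000 + 0.5305 + 0.4941 = 1.907 bits.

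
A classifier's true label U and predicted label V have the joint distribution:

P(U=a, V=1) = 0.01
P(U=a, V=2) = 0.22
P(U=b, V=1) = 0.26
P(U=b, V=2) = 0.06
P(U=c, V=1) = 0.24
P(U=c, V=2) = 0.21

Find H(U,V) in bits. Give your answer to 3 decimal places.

H(U,V) = −Σ p(x,y)·log₂ p(x,y) over all 6 cells.
  cell (a,1): −0.01·log₂0.01 = 0.0664
  cell (a,2): −0.22·log₂0.22 = 0.4806
  cell (b,1): −0.26·log₂0.26 = 0.5053
  cell (b,2): −0.06·log₂0.06 = 0.2435
  cell (c,1): −0.24·log₂0.24 = 0.4941
  cell (c,2): −0.21·log₂0.21 = 0.4728
Sum = 2.263 bits.

2.263 bits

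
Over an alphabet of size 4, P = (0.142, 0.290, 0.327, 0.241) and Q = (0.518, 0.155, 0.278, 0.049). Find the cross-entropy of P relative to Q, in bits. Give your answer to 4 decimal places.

H(P,Q) = −Σ p·log₂ q.
  −0.142·log₂(0.518) = 0.13475
  −0.290·log₂(0.155) = 0.78000
  −0.327·log₂(0.278) = 0.60392
  −0.241·log₂(0.049) = 1.04861
H(P,Q) = 2.5673 bits.

2.5673 bits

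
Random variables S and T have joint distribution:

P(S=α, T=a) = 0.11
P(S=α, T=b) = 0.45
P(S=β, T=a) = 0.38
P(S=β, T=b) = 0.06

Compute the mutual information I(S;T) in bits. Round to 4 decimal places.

Marginals: p(S) = (0.5600, 0.4400), p(T) = (0.4900, 0.5100).
I(S;T) = H(S) + H(T) − H(S,T).
H(S) = 0.9896, H(T) = 0.9997, H(S,T) = 1.6427.
I(S;T) = 0.9896 + 0.9997 − 1.6427 = 0.3466 bits.

0.3466 bits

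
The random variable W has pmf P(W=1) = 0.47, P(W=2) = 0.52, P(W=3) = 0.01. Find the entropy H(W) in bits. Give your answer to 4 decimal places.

1.0690 bits

H(W) = −Σ p·log₂ p.
  −(0.47)·log₂(0.47) = 0.51196
  −(0.52)·log₂(0.52) = 0.49058
  −(0.01)·log₂(0.01) = 0.06644
Sum: 0.51196 + 0.49058 + 0.06644 = 1.0690 bits.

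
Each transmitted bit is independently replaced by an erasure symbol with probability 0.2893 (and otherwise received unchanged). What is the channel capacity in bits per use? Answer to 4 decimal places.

0.7107 bits

Binary erasure channel: capacity C = 1 − ε.
C = 1 − 0.2893 = 0.7107 bits per channel use.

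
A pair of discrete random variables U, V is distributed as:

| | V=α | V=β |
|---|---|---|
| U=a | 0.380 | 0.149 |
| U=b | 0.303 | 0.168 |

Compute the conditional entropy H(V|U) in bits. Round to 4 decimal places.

0.8964 bits

Chain rule: H(V|U) = H(U,V) − H(U).
Marginals: p(U) = (0.5290, 0.4710), p(V) = (0.6830, 0.3170).
H(U,V) = 1.8940 bits; H(U) = 0.9976 bits.
H(V|U) = 1.8940 − 0.9976 = 0.8964 bits.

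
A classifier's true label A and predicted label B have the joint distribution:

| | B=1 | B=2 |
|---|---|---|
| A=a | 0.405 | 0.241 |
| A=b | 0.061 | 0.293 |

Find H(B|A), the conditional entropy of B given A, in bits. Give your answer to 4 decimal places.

0.8503 bits

Chain rule: H(B|A) = H(A,B) − H(A).
Marginals: p(A) = (0.6460, 0.3540), p(B) = (0.4660, 0.5340).
H(A,B) = 1.7879 bits; H(A) = 0.9376 bits.
H(B|A) = 1.7879 − 0.9376 = 0.8503 bits.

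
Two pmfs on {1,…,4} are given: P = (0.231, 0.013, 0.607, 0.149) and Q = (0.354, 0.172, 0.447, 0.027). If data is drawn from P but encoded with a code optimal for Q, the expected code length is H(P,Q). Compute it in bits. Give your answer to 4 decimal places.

1.8606 bits

H(P,Q) = −Σ p·log₂ q.
  −0.231·log₂(0.354) = 0.34608
  −0.013·log₂(0.172) = 0.03301
  −0.607·log₂(0.447) = 0.70512
  −0.149·log₂(0.027) = 0.77642
H(P,Q) = 1.8606 bits.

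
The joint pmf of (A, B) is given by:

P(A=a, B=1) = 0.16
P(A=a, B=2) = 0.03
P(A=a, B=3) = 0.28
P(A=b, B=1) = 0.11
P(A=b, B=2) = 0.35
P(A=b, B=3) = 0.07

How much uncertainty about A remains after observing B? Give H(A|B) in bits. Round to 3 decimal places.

Chain rule: H(A|B) = H(A,B) − H(B).
Marginals: p(A) = (0.4700, 0.5300), p(B) = (0.2700, 0.3800, 0.3500).
H(A,B) = 2.2379 bits; H(B) = 1.5706 bits.
H(A|B) = 2.2379 − 1.5706 = 0.667 bits.

0.667 bits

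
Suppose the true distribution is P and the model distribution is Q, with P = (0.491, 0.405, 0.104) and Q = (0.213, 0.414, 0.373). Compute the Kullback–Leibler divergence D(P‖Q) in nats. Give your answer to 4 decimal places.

0.2683 nats

D(P‖Q) = Σ p·ln(p/q).
  0.491·ln(0.491/0.213) = 0.41006
  0.405·ln(0.405/0.414) = -0.00890
  0.104·ln(0.104/0.373) = -0.13283
D(P‖Q) = 0.2683 nats.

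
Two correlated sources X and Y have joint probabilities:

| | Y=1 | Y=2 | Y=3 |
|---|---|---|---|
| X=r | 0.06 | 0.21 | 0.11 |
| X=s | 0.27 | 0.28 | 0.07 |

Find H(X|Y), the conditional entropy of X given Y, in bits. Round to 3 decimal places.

0.882 bits

Marginals: p(X) = (0.3800, 0.6200), p(Y) = (0.3300, 0.4900, 0.1800).
H(X|Y) = Σ p(Y) · H(X|Y=·).
  Y=1: p=0.3300, H(X|Y=1) = 0.6840
  Y=2: p=0.4900, H(X|Y=2) = 0.9852
  Y=3: p=0.1800, H(X|Y=3) = 0.9641
Weighted sum = 0.882 bits.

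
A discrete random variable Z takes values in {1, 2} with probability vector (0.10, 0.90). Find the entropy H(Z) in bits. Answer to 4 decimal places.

H(Z) = −Σ p·log₂ p.
  −(0.10)·log₂(0.10) = 0.33219
  −(0.90)·log₂(0.90) = 0.13680
Sum: 0.33219 + 0.13680 = 0.4690 bits.

0.4690 bits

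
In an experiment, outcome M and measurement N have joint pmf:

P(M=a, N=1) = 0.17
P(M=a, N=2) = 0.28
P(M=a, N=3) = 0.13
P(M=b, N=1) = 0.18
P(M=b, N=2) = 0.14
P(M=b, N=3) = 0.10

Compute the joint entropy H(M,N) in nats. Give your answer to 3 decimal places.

H(M,N) = −Σ p(x,y)·ln p(x,y) over all 6 cells.
  cell (a,1): −0.17·ln0.17 = 0.3012
  cell (a,2): −0.28·ln0.28 = 0.3564
  cell (a,3): −0.13·ln0.13 = 0.2652
  cell (b,1): −0.18·ln0.18 = 0.3087
  cell (b,2): −0.14·ln0.14 = 0.2753
  cell (b,3): −0.10·ln0.10 = 0.2303
Sum = 1.737 nats.

1.737 nats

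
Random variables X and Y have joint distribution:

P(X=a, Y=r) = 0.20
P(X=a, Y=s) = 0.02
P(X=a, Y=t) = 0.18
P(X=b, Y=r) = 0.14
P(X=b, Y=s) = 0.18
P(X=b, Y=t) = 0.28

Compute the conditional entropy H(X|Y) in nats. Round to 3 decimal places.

0.603 nats

Marginals: p(X) = (0.4000, 0.6000), p(Y) = (0.3400, 0.2000, 0.4600).
H(X|Y) = Σ p(Y) · H(X|Y=·).
  Y=r: p=0.3400, H(X|Y=r) = 0.6775
  Y=s: p=0.2000, H(X|Y=s) = 0.3251
  Y=t: p=0.4600, H(X|Y=t) = 0.6693
Weighted sum = 0.603 nats.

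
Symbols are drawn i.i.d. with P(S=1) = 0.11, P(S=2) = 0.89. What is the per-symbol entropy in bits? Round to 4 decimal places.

H(S) = −Σ p·log₂ p.
  −(0.11)·log₂(0.11) = 0.35029
  −(0.89)·log₂(0.89) = 0.14963
Sum: 0.35029 + 0.14963 = 0.4999 bits.

0.4999 bits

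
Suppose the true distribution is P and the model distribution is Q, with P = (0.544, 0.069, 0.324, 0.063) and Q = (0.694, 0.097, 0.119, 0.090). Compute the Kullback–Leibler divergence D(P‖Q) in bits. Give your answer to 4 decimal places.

D(P‖Q) = Σ p·log₂(p/q).
  0.544·log₂(0.544/0.694) = -0.19112
  0.069·log₂(0.069/0.097) = -0.03391
  0.324·log₂(0.324/0.119) = 0.46819
  0.063·log₂(0.063/0.090) = -0.03242
D(P‖Q) = 0.2107 bits.

0.2107 bits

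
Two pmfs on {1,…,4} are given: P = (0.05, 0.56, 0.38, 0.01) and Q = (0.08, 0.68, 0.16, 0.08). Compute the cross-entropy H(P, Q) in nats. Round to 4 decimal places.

1.0639 nats

H(P,Q) = −Σ p·ln q.
  −0.05·ln(0.08) = 0.12629
  −0.56·ln(0.68) = 0.21597
  −0.38·ln(0.16) = 0.69638
  −0.01·ln(0.08) = 0.02526
H(P,Q) = 1.0639 nats.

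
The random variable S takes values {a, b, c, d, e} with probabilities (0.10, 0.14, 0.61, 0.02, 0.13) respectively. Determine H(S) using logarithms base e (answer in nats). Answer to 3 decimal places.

H(S) = −Σ p·ln p.
  −(0.10)·ln(0.10) = 0.2303
  −(0.14)·ln(0.14) = 0.2753
  −(0.61)·ln(0.61) = 0.3015
  −(0.02)·ln(0.02) = 0.0782
  −(0.13)·ln(0.13) = 0.2652
Sum: 0.2303 + 0.2753 + 0.3015 + 0.0782 + 0.2652 = 1.151 nats.

1.151 nats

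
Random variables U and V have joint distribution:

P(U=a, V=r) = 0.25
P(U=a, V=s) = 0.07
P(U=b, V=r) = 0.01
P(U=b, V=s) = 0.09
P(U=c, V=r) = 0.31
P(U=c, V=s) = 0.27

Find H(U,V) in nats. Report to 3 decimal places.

H(U,V) = −Σ p(x,y)·ln p(x,y) over all 6 cells.
  cell (a,r): −0.25·ln0.25 = 0.3466
  cell (a,s): −0.07·ln0.07 = 0.1861
  cell (b,r): −0.01·ln0.01 = 0.0461
  cell (b,s): −0.09·ln0.09 = 0.2167
  cell (c,r): −0.31·ln0.31 = 0.3631
  cell (c,s): −0.27·ln0.27 = 0.3535
Sum = 1.512 nats.

1.512 nats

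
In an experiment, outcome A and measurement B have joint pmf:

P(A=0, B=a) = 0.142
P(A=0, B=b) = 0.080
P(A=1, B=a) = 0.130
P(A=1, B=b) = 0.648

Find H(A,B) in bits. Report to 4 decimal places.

H(A,B) = −Σ p(x,y)·log₂ p(x,y) over all 4 cells.
  cell (0,a): −0.142·log₂0.142 = 0.39988
  cell (0,b): −0.080·log₂0.080 = 0.29151
  cell (1,a): −0.130·log₂0.130 = 0.38264
  cell (1,b): −0.648·log₂0.648 = 0.40561
Sum = 1.4796 bits.

1.4796 bits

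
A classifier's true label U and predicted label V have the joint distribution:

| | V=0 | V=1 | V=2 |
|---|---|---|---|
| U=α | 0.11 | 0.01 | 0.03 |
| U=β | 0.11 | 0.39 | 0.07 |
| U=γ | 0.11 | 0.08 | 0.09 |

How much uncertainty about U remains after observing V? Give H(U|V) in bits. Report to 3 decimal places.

1.180 bits

Marginals: p(U) = (0.1500, 0.5700, 0.2800), p(V) = (0.3300, 0.4800, 0.1900).
H(U|V) = Σ p(V) · H(U|V=·).
  V=0: p=0.3300, H(U|V=0) = 1.5850
  V=1: p=0.4800, H(U|V=1) = 0.7906
  V=2: p=0.1900, H(U|V=2) = 1.4618
Weighted sum = 1.180 bits.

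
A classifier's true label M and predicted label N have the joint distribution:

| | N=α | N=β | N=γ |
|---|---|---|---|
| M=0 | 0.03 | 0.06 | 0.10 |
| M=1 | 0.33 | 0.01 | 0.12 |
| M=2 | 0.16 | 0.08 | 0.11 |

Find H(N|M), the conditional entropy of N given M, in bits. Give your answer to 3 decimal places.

1.253 bits

Marginals: p(M) = (0.1900, 0.4600, 0.3500), p(N) = (0.5200, 0.1500, 0.3300).
H(N|M) = Σ p(M) · H(N|M=·).
  M=0: p=0.1900, H(N|M=0) = 1.4330
  M=1: p=0.4600, H(N|M=1) = 0.9695
  M=2: p=0.3500, H(N|M=2) = 1.5277
Weighted sum = 1.253 bits.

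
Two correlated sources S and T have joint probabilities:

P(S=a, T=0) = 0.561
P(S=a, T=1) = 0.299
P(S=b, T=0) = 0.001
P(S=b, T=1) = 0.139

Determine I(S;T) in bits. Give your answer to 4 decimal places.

0.1788 bits

Marginals: p(S) = (0.8600, 0.1400), p(T) = (0.5620, 0.4380).
I(S;T) = Σ p(x,y)·log₂[p(x,y)/(p(x)p(y))].
  (a,0): 0.561·log₂(1.1607) = 0.12063
  (a,1): 0.299·log₂(0.7938) = -0.09962
  (b,0): 0.001·log₂(0.0127) = -0.00630
  (b,1): 0.139·log₂(2.2668) = 0.16411
Sum = 0.1788 bits.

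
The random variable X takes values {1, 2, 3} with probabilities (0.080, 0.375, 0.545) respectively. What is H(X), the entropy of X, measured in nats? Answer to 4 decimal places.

0.9007 nats

H(X) = −Σ p·ln p.
  −(0.080)·ln(0.080) = 0.20206
  −(0.375)·ln(0.375) = 0.36781
  −(0.545)·ln(0.545) = 0.33080
Sum: 0.20206 + 0.36781 + 0.33080 = 0.9007 nats.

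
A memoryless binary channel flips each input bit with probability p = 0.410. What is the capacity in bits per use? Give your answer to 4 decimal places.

Binary symmetric channel: C = 1 − h₂(ε) where h₂ is the binary entropy function.
h₂(0.410) = −0.410·log₂0.410 − 0.590·log₂0.590 = 0.9765.
C = 1 − 0.9765 = 0.0235 bits per channel use.

0.0235 bits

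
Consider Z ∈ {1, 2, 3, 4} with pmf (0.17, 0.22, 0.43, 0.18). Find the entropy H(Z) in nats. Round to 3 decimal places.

H(Z) = −Σ p·ln p.
  −(0.17)·ln(0.17) = 0.3012
  −(0.22)·ln(0.22) = 0.3331
  −(0.43)·ln(0.43) = 0.3629
  −(0.18)·ln(0.18) = 0.3087
Sum: 0.3012 + 0.3331 + 0.3629 + 0.3087 = 1.306 nats.

1.306 nats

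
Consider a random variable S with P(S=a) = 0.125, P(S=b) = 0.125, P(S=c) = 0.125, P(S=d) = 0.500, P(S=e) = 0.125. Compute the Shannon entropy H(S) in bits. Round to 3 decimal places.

H(S) = −Σ p·log₂ p.
  −(0.125)·log₂(0.125) = 0.3750
  −(0.125)·log₂(0.125) = 0.3750
  −(0.125)·log₂(0.125) = 0.3750
  −(0.500)·log₂(0.500) = 0.5000
  −(0.125)·log₂(0.125) = 0.3750
Sum: 0.3750 + 0.3750 + 0.3750 + 0.5000 + 0.3750 = 2.000 bits.

2.000 bits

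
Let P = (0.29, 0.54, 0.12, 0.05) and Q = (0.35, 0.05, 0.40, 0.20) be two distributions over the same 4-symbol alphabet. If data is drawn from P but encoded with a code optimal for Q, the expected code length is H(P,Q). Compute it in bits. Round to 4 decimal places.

H(P,Q) = −Σ p·log₂ q.
  −0.29·log₂(0.35) = 0.43923
  −0.54·log₂(0.05) = 2.33384
  −0.12·log₂(0.40) = 0.15863
  −0.05·log₂(0.20) = 0.11610
H(P,Q) = 3.0478 bits.

3.0478 bits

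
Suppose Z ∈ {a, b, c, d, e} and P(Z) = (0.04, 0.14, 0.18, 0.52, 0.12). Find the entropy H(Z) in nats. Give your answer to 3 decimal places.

H(Z) = −Σ p·ln p.
  −(0.04)·ln(0.04) = 0.1288
  −(0.14)·ln(0.14) = 0.2753
  −(0.18)·ln(0.18) = 0.3087
  −(0.52)·ln(0.52) = 0.3400
  −(0.12)·ln(0.12) = 0.2544
Sum: 0.1288 + 0.2753 + 0.3087 + 0.3400 + 0.2544 = 1.307 nats.

1.307 nats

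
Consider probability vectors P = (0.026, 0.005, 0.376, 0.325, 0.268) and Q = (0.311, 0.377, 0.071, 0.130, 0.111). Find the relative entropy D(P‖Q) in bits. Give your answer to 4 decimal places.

D(P‖Q) = Σ p·log₂(p/q).
  0.026·log₂(0.026/0.311) = -0.09309
  0.005·log₂(0.005/0.377) = -0.03118
  0.376·log₂(0.376/0.071) = 0.90422
  0.325·log₂(0.325/0.130) = 0.42963
  0.268·log₂(0.268/0.111) = 0.34081
D(P‖Q) = 1.5504 bits.

1.5504 bits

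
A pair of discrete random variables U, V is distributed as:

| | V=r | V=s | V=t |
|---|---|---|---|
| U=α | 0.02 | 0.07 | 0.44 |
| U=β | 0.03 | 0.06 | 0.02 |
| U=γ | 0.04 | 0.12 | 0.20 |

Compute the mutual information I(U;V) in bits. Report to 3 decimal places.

0.147 bits

Marginals: p(U) = (0.5300, 0.1100, 0.3600), p(V) = (0.0900, 0.2500, 0.6600).
I(U;V) = Σ p(x,y)·log₂[p(x,y)/(p(x)p(y))].
  (α,r): 0.02·log₂(0.4193) = -0.0251
  (α,s): 0.07·log₂(0.5283) = -0.0644
  (α,t): 0.44·log₂(1.2579) = 0.1456
  (β,r): 0.03·log₂(3.0303) = 0.0480
  (β,s): 0.06·log₂(2.1818) = 0.0675
  (β,t): 0.02·log₂(0.2755) = -0.0372
  (γ,r): 0.04·log₂(1.2346) = 0.0122
  (γ,s): 0.12·log₂(1.3333) = 0.0498
  (γ,t): 0.20·log₂(0.8418) = -0.0497
Sum = 0.147 bits.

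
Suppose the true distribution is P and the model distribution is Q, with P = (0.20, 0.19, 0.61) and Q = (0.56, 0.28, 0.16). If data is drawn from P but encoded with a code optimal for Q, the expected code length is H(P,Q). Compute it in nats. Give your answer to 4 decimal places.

H(P,Q) = −Σ p·ln q.
  −0.20·ln(0.56) = 0.11596
  −0.19·ln(0.28) = 0.24186
  −0.61·ln(0.16) = 1.11787
H(P,Q) = 1.4757 nats.

1.4757 nats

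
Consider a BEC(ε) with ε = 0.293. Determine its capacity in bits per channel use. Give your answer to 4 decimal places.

Binary erasure channel: capacity C = 1 − ε.
C = 1 − 0.293 = 0.7070 bits per channel use.

0.7070 bits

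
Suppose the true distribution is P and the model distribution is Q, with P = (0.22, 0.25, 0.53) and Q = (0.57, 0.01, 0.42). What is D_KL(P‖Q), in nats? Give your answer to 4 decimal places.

D(P‖Q) = Σ p·ln(p/q).
  0.22·ln(0.22/0.57) = -0.20944
  0.25·ln(0.25/0.01) = 0.80472
  0.53·ln(0.53/0.42) = 0.12329
D(P‖Q) = 0.7186 nats.

0.7186 nats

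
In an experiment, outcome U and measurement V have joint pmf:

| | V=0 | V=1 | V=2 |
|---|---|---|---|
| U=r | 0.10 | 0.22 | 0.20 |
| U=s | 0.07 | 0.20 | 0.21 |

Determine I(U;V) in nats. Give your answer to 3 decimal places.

Marginals: p(U) = (0.5200, 0.4800), p(V) = (0.1700, 0.4200, 0.4100).
I(U;V) = H(U) + H(V) − H(U,V).
H(U) = 0.6923, H(V) = 1.0311, H(U,V) = 1.7210.
I(U;V) = 0.6923 + 1.0311 − 1.7210 = 0.002 nats.

0.002 nats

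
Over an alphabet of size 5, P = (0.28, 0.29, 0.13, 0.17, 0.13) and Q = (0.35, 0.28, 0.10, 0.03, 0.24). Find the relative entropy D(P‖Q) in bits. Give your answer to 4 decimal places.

D(P‖Q) = Σ p·log₂(p/q).
  0.28·log₂(0.28/0.35) = -0.09014
  0.29·log₂(0.29/0.28) = 0.01468
  0.13·log₂(0.13/0.10) = 0.04921
  0.17·log₂(0.17/0.03) = 0.42543
  0.13·log₂(0.13/0.24) = -0.11499
D(P‖Q) = 0.2842 bits.

0.2842 bits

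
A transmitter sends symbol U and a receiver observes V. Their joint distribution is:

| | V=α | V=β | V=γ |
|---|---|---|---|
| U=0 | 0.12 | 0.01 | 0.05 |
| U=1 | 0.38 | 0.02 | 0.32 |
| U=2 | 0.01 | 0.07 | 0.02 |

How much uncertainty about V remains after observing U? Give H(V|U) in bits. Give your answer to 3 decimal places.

Chain rule: H(V|U) = H(U,V) − H(U).
Marginals: p(U) = (0.1800, 0.7200, 0.1000), p(V) = (0.5100, 0.1000, 0.3900).
H(U,V) = 2.2668 bits; H(U) = 1.1187 bits.
H(V|U) = 2.2668 − 1.1187 = 1.148 bits.

1.148 bits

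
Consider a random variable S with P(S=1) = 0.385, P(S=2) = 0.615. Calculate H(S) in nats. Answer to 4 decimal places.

H(S) = −Σ p·ln p.
  −(0.385)·ln(0.385) = 0.36749
  −(0.615)·ln(0.615) = 0.29897
Sum: 0.36749 + 0.29897 = 0.6665 nats.

0.6665 nats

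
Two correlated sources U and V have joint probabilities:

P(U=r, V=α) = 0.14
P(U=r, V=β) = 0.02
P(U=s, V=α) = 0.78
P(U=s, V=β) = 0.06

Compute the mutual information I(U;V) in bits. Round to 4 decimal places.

Marginals: p(U) = (0.1600, 0.8400), p(V) = (0.9200, 0.0800).
I(U;V) = H(U) + H(V) − H(U,V).
H(U) = 0.6343, H(V) = 0.4022, H(U,V) = 1.0331.
I(U;V) = 0.6343 + 0.4022 − 1.0331 = 0.0034 bits.

0.0034 bits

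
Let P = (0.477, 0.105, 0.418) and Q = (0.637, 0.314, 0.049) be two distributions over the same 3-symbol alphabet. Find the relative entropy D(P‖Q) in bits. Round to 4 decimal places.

D(P‖Q) = Σ p·log₂(p/q).
  0.477·log₂(0.477/0.637) = -0.19905
  0.105·log₂(0.105/0.314) = -0.16594
  0.418·log₂(0.418/0.049) = 1.29273
D(P‖Q) = 0.9277 bits.

0.9277 bits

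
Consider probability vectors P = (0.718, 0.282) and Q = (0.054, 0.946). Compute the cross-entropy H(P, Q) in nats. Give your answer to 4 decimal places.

H(P,Q) = −Σ p·ln q.
  −0.718·ln(0.054) = 2.09568
  −0.282·ln(0.946) = 0.01565
H(P,Q) = 2.1113 nats.

2.1113 nats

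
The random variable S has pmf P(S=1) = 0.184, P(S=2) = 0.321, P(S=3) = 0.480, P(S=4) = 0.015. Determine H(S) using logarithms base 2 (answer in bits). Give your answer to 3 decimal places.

H(S) = −Σ p·log₂ p.
  −(0.184)·log₂(0.184) = 0.4494
  −(0.321)·log₂(0.321) = 0.5262
  −(0.480)·log₂(0.480) = 0.5083
  −(0.015)·log₂(0.015) = 0.0909
Sum: 0.4494 + 0.5262 + 0.5083 + 0.0909 = 1.575 bits.

1.575 bits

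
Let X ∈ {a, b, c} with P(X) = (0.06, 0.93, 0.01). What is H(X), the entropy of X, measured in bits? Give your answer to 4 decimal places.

H(X) = −Σ p·log₂ p.
  −(0.06)·log₂(0.06) = 0.24353
  −(0.93)·log₂(0.93) = 0.09737
  −(0.01)·log₂(0.01) = 0.06644
Sum: 0.24353 + 0.09737 + 0.06644 = 0.4073 bits.

0.4073 bits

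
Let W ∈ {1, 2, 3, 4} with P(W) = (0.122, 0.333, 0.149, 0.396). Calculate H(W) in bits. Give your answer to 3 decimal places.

1.837 bits

H(W) = −Σ p·log₂ p.
  −(0.122)·log₂(0.122) = 0.3703
  −(0.333)·log₂(0.333) = 0.5283
  −(0.149)·log₂(0.149) = 0.4092
  −(0.396)·log₂(0.396) = 0.5292
Sum: 0.3703 + 0.5283 + 0.4092 + 0.5292 = 1.837 bits.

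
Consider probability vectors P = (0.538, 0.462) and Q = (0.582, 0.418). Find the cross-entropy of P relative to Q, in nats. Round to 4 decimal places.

0.6942 nats

H(P,Q) = −Σ p·ln q.
  −0.538·ln(0.582) = 0.29121
  −0.462·ln(0.418) = 0.40299
H(P,Q) = 0.6942 nats.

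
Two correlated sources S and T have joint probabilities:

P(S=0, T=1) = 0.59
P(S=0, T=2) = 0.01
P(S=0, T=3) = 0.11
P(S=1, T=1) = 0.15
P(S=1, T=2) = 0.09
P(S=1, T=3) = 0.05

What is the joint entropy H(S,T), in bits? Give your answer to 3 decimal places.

H(S,T) = −Σ p(x,y)·log₂ p(x,y) over all 6 cells.
  cell (0,1): −0.59·log₂0.59 = 0.4491
  cell (0,2): −0.01·log₂0.01 = 0.0664
  cell (0,3): −0.11·log₂0.11 = 0.3503
  cell (1,1): −0.15·log₂0.15 = 0.4105
  cell (1,2): −0.09·log₂0.09 = 0.3127
  cell (1,3): −0.05·log₂0.05 = 0.2161
Sum = 1.805 bits.

1.805 bits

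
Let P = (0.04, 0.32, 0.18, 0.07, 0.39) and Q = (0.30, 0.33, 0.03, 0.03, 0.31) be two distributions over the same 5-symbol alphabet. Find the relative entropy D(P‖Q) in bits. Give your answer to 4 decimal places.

0.5495 bits

D(P‖Q) = Σ p·log₂(p/q).
  0.04·log₂(0.04/0.30) = -0.11628
  0.32·log₂(0.32/0.33) = -0.01421
  0.18·log₂(0.18/0.03) = 0.46529
  0.07·log₂(0.07/0.03) = 0.08557
  0.39·log₂(0.39/0.31) = 0.12917
D(P‖Q) = 0.5495 bits.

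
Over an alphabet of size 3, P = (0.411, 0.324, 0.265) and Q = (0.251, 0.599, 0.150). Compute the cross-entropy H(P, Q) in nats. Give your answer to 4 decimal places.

1.2369 nats

H(P,Q) = −Σ p·ln q.
  −0.411·ln(0.251) = 0.56813
  −0.324·ln(0.599) = 0.16605
  −0.265·ln(0.150) = 0.50274
H(P,Q) = 1.2369 nats.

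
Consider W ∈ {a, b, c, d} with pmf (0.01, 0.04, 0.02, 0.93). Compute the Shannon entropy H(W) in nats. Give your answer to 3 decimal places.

0.321 nats

H(W) = −Σ p·ln p.
  −(0.01)·ln(0.01) = 0.0461
  −(0.04)·ln(0.04) = 0.1288
  −(0.02)·ln(0.02) = 0.0782
  −(0.93)·ln(0.93) = 0.0675
Sum: 0.0461 + 0.1288 + 0.0782 + 0.0675 = 0.321 nats.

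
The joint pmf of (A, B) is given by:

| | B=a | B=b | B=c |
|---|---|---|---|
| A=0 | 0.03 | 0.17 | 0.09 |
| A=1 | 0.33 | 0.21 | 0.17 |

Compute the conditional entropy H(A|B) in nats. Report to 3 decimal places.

Chain rule: H(A|B) = H(A,B) − H(B).
Marginals: p(A) = (0.2900, 0.7100), p(B) = (0.3600, 0.3800, 0.2600).
H(A,B) = 1.6180 nats; H(B) = 1.0857 nats.
H(A|B) = 1.6180 − 1.0857 = 0.532 nats.

0.532 nats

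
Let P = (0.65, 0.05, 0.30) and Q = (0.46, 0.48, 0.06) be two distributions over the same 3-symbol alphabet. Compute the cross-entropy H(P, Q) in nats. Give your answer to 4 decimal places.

H(P,Q) = −Σ p·ln q.
  −0.65·ln(0.46) = 0.50474
  −0.05·ln(0.48) = 0.03670
  −0.30·ln(0.06) = 0.84402
H(P,Q) = 1.3855 nats.

1.3855 nats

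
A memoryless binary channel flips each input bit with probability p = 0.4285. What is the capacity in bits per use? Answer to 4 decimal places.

Binary symmetric channel: C = 1 − h₂(ε) where h₂ is the binary entropy function.
h₂(0.4285) = −0.4285·log₂0.4285 − 0.5715·log₂0.5715 = 0.9852.
C = 1 − 0.9852 = 0.0148 bits per channel use.

0.0148 bits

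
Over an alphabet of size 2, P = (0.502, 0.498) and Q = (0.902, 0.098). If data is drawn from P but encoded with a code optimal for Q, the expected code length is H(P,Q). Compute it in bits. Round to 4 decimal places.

H(P,Q) = −Σ p·log₂ q.
  −0.502·log₂(0.902) = 0.07470
  −0.498·log₂(0.098) = 1.66884
H(P,Q) = 1.7435 bits.

1.7435 bits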